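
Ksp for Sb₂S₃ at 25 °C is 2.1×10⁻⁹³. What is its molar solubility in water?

Sb₂S₃(s) ⇌ 2 Sb³⁺(aq) + 3 S²⁻(aq)
Call the molar solubility s, so that [Sb³⁺] = 2s and [S²⁻] = 3s.
Ksp = [Sb³⁺]^2[S²⁻]^3 = (2s)^2 · (3s)^3 = 108s^5
108s^5 = 2.1×10⁻⁹³  ⇒  s^5 = 1.9×10⁻⁹⁵
s = (1.9×10⁻⁹⁵)^(1/5) = 1.1×10⁻¹⁹ mol L⁻¹

1.1×10⁻¹⁹ M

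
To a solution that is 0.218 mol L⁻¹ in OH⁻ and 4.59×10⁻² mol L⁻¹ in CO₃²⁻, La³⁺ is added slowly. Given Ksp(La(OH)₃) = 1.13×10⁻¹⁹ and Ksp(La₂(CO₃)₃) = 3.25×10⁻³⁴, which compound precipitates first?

Precipitation of each salt begins when its ion product equals Ksp.
For La(OH)₃: [La³⁺] = (Ksp/[OH⁻]^3) = 1.09×10⁻¹⁷ mol L⁻¹
For La₂(CO₃)₃: [La³⁺] = (Ksp/[CO₃²⁻]^3)^(1/2) = 1.83×10⁻¹⁵ mol L⁻¹
The smaller threshold [La³⁺] is reached first, so La(OH)₃ precipitates first.

La(OH)₃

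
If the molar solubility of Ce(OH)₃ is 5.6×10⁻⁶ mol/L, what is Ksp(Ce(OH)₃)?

Ksp = 2.7×10⁻²⁰

Ce(OH)₃(s) ⇌ Ce³⁺(aq) + 3 OH⁻(aq)
Let s be the molar solubility. Then [Ce³⁺] = s and [OH⁻] = 3s.
Ksp = [Ce³⁺][OH⁻]^3 = s · (3s)^3 = 27s^4
Ksp = 27 × (5.6×10⁻⁶)^4 = 2.7×10⁻²⁰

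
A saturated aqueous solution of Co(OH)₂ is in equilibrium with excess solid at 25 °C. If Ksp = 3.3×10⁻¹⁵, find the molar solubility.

Co(OH)₂(s) ⇌ Co²⁺(aq) + 2 OH⁻(aq)
Let s be the molar solubility. Then [Co²⁺] = s and [OH⁻] = 2s.
Ksp = [Co²⁺][OH⁻]^2 = s · (2s)^2 = 4s^3
4s^3 = 3.3×10⁻¹⁵  ⇒  s^3 = 8.3×10⁻¹⁶
s = 9.4×10⁻⁶ mol/L

9.4×10⁻⁶ M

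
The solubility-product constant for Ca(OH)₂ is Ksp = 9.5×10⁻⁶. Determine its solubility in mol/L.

1.3×10⁻² M

Ca(OH)₂(s) ⇌ Ca²⁺(aq) + 2 OH⁻(aq)
For each mole of Ca(OH)₂ that dissolves per liter, [Ca²⁺] = s and [OH⁻] = 2s; let s denote this solubility.
Ksp = [Ca²⁺][OH⁻]^2 = s · (2s)^2 = 4s^3
4s^3 = 9.5×10⁻⁶  ⇒  s^3 = 2.4×10⁻⁶
s = 1.3×10⁻² M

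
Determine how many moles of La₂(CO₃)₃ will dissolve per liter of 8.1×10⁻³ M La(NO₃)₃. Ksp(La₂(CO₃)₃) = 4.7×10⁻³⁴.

6.4×10⁻¹¹ M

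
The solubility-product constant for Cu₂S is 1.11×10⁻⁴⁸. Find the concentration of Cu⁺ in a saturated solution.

1.30×10⁻¹⁶ M

Cu₂S(s) ⇌ 2 Cu⁺(aq) + S²⁻(aq)
If s mol/L of Cu₂S dissolves, [Cu⁺] = 2s and [S²⁻] = s.
Ksp = [Cu⁺]^2[S²⁻] = (2s)^2 · s = 4s^3 = 1.11×10⁻⁴⁸
s = 6.52×10⁻¹⁷ M
[Cu⁺] = 2s = 1.30×10⁻¹⁶ M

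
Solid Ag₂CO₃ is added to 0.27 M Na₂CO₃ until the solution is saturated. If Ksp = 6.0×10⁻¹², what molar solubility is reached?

Ag₂CO₃(s) ⇌ 2 Ag⁺(aq) + CO₃²⁻(aq)
The solution already contains CO₃²⁻ at 0.27 M. Let s be the molar solubility of Ag₂CO₃.
[CO₃²⁻] ≈ 0.27 M (common ion dominates); [Ag⁺] = 2s.
Ksp = [Ag⁺]^2[CO₃²⁻] = (2s)^2(0.27)
(2s)^2 = 6.0×10⁻¹² / (0.27) = 2.2×10⁻¹¹
s = 2.4×10⁻⁶ M

2.4×10⁻⁶ M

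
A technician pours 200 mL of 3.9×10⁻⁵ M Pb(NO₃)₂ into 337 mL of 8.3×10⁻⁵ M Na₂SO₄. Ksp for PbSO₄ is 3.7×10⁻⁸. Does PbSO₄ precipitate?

No

After mixing, V = 200 mL + 337 mL = 537 mL.
[Pb²⁺] = (3.9×10⁻⁵)(200)/537 = 1.5×10⁻⁵ M
[SO₄²⁻] = (8.3×10⁻⁵)(337)/537 = 5.2×10⁻⁵ M
Q = [Pb²⁺][SO₄²⁻] = 7.6×10⁻¹⁰
Q < Ksp (7.6×10⁻¹⁰ vs 3.7×10⁻⁸); the solution remains unsaturated and no precipitate forms.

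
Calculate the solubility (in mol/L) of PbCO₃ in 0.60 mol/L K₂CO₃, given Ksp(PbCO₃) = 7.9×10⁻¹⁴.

1.3×10⁻¹³ M

PbCO₃(s) ⇌ Pb²⁺(aq) + CO₃²⁻(aq)
With CO₃²⁻ already at 0.60 mol/L and s small, take [CO₃²⁻] ≈ 0.60 mol/L and [Pb²⁺] = s.
Ksp = [Pb²⁺][CO₃²⁻] = s(0.60)
s = 7.9×10⁻¹⁴ / (0.60) = 1.3×10⁻¹³
s = 1.3×10⁻¹³ mol/L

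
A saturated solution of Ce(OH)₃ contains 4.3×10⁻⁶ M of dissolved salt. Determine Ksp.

Ksp = 9.2×10⁻²¹

Ce(OH)₃(s) ⇌ Ce³⁺(aq) + 3 OH⁻(aq)
With molar solubility s: [Ce³⁺] = s, [OH⁻] = 3s.
Ksp = [Ce³⁺][OH⁻]^3 = s · (3s)^3 = 27s^4
Ksp = 27 × (4.3×10⁻⁶)^4 = 9.2×10⁻²¹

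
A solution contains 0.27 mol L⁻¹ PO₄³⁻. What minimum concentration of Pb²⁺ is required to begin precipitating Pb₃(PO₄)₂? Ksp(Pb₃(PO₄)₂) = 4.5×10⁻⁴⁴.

8.5×10⁻¹⁵ M

Each salt precipitates once Q = Ksp for that salt.
Pb₃(PO₄)₂(s) ⇌ 3 Pb²⁺(aq) + 2 PO₄³⁻(aq)
Ksp = [Pb²⁺]^3[PO₄³⁻]^2 = [Pb²⁺]^3(0.27)^2
[Pb²⁺]^3 = 4.5×10⁻⁴⁴ / (0.27)^2 = 6.2×10⁻⁴³
[Pb²⁺] = 8.5×10⁻¹⁵ mol L⁻¹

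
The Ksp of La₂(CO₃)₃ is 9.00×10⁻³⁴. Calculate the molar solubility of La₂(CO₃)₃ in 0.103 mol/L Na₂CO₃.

La₂(CO₃)₃(s) ⇌ 2 La³⁺(aq) + 3 CO₃²⁻(aq)
Let s be the solubility of La₂(CO₃)₃ here. The common ion gives [CO₃²⁻] ≈ 0.103 mol/L, and [La³⁺] = 2s.
Ksp = [La³⁺]^2[CO₃²⁻]^3 = (2s)^2(0.103)^3
(2s)^2 = 9.00×10⁻³⁴ / (0.103)^3 = 8.24×10⁻³¹
s = 4.54×10⁻¹⁶ mol/L

4.54×10⁻¹⁶ M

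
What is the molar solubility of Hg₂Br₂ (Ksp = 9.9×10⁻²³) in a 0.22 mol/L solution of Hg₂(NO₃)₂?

Hg₂Br₂(s) ⇌ Hg₂²⁺(aq) + 2 Br⁻(aq)
Hg₂²⁺ is already present at 0.22 mol/L. If s mol/L of Hg₂Br₂ dissolves, [Br⁻] = 2s while [Hg₂²⁺] ≈ 0.22 mol/L.
Ksp = [Hg₂²⁺][Br⁻]^2 = (0.22)(2s)^2
(2s)^2 = 9.9×10⁻²³ / (0.22) = 4.5×10⁻²²
s = 1.1×10⁻¹¹ mol/L

1.1×10⁻¹¹ M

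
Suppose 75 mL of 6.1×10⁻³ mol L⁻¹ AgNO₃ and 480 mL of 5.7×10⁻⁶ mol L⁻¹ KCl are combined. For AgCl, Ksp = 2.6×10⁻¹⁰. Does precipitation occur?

Yes

After mixing, V = 75 mL + 480 mL = 555 mL.
[Ag⁺] = (6.1×10⁻³)(75)/555 = 8.2×10⁻⁴ mol L⁻¹
[Cl⁻] = (5.7×10⁻⁶)(480)/555 = 4.9×10⁻⁶ mol L⁻¹
Q = [Ag⁺][Cl⁻] = 4.1×10⁻⁹
Because Q > Ksp (4.1×10⁻⁹ vs 2.6×10⁻¹⁰), a precipitate of AgCl forms.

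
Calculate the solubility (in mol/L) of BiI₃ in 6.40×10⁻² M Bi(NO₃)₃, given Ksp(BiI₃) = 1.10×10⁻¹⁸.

8.60×10⁻⁷ M

BiI₃(s) ⇌ Bi³⁺(aq) + 3 I⁻(aq)
Bi³⁺ is already present at 6.40×10⁻² M. If s mol/L of BiI₃ dissolves, [I⁻] = 3s while [Bi³⁺] ≈ 6.40×10⁻² M.
Ksp = [Bi³⁺][I⁻]^3 = (6.40×10⁻²)(3s)^3
(3s)^3 = 1.10×10⁻¹⁸ / (6.40×10⁻²) = 1.72×10⁻¹⁷
s = 8.60×10⁻⁷ M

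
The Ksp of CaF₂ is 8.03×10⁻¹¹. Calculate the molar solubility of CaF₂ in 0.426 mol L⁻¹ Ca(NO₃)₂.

6.86×10⁻⁶ M

CaF₂(s) ⇌ Ca²⁺(aq) + 2 F⁻(aq)
Let s be the solubility of CaF₂ here. The common ion gives [Ca²⁺] ≈ 0.426 mol L⁻¹, and [F⁻] = 2s.
Ksp = [Ca²⁺][F⁻]^2 = (0.426)(2s)^2
(2s)^2 = 8.03×10⁻¹¹ / (0.426) = 1.88×10⁻¹⁰
s = 6.86×10⁻⁶ mol L⁻¹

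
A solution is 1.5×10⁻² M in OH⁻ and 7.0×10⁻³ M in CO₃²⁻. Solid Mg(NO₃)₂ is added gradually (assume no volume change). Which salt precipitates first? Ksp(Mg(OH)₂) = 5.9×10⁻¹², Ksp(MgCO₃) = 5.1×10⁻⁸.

Mg(OH)₂

The threshold for precipitation is Q = Ksp.
For Mg(OH)₂: [Mg²⁺] = (Ksp/[OH⁻]^2) = 2.6×10⁻⁸ M
For MgCO₃: [Mg²⁺] = (Ksp/[CO₃²⁻]) = 7.3×10⁻⁶ M
Since Mg(OH)₂ needs less Mg²⁺ to reach saturation, it precipitates first.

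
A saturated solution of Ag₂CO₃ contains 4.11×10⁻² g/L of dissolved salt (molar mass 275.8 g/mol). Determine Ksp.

s = (4.11×10⁻² g L⁻¹)/(275.8 g mol⁻¹) = 1.4902×10⁻⁴ M
Ag₂CO₃(s) ⇌ 2 Ag⁺(aq) + CO₃²⁻(aq)
Let s be the molar solubility. Then [Ag⁺] = 2s and [CO₃²⁻] = s.
Ksp = [Ag⁺]^2[CO₃²⁻] = (2s)^2 · s = 4s^3
Ksp = 4 × (1.4902×10⁻⁴)^3 = 1.32×10⁻¹¹

Ksp = 1.32×10⁻¹¹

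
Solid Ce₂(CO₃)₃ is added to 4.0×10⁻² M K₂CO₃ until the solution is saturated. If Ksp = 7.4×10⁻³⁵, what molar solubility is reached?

5.4×10⁻¹⁶ M

Ce₂(CO₃)₃(s) ⇌ 2 Ce³⁺(aq) + 3 CO₃²⁻(aq)
With CO₃²⁻ already at 4.0×10⁻² M and s small, take [CO₃²⁻] ≈ 4.0×10⁻² M and [Ce³⁺] = 2s.
Ksp = [Ce³⁺]^2[CO₃²⁻]^3 = (2s)^2(4.0×10⁻²)^3
(2s)^2 = 7.4×10⁻³⁵ / (4.0×10⁻²)^3 = 1.2×10⁻³⁰
s = 5.4×10⁻¹⁶ M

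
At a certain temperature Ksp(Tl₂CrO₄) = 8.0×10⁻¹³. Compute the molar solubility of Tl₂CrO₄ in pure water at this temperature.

5.8×10⁻⁵ M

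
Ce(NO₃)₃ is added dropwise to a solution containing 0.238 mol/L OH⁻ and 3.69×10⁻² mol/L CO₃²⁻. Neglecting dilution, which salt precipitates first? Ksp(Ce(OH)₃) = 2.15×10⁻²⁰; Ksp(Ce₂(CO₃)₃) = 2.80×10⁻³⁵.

Ce(OH)₃

Precipitation of each salt begins when its ion product equals Ksp.
For Ce(OH)₃: [Ce³⁺] = (Ksp/[OH⁻]^3) = 1.59×10⁻¹⁸ mol/L
For Ce₂(CO₃)₃: [Ce³⁺] = (Ksp/[CO₃²⁻]^3)^(1/2) = 7.47×10⁻¹⁶ mol/L
Since Ce(OH)₃ needs less Ce³⁺ to reach saturation, it precipitates first.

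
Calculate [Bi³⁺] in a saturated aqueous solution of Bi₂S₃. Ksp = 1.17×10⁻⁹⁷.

3.22×10⁻²⁰ M

Bi₂S₃(s) ⇌ 2 Bi³⁺(aq) + 3 S²⁻(aq)
With molar solubility s: [Bi³⁺] = 2s, [S²⁻] = 3s.
Ksp = [Bi³⁺]^2[S²⁻]^3 = (2s)^2 · (3s)^3 = 108s^5 = 1.17×10⁻⁹⁷
s = 1.61×10⁻²⁰ M
[Bi³⁺] = 2s = 3.22×10⁻²⁰ M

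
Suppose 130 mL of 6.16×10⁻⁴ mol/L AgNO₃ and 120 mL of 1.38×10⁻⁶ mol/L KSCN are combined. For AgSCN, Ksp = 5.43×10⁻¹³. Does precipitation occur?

After mixing, V = 130 mL + 120 mL = 250 mL.
[Ag⁺] = (6.16×10⁻⁴)(130)/250 = 3.20×10⁻⁴ mol/L
[SCN⁻] = (1.38×10⁻⁶)(120)/250 = 6.62×10⁻⁷ mol/L
Q = [Ag⁺][SCN⁻] = 2.12×10⁻¹⁰
Since Q (2.12×10⁻¹⁰) exceeds Ksp (5.43×10⁻¹³), AgSCN will precipitate.

Yes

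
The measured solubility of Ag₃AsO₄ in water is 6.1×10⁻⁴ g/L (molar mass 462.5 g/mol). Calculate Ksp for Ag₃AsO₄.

Ksp = 8.2×10⁻²³

s = (6.1×10⁻⁴ g L⁻¹)/(462.5 g mol⁻¹) = 1.319×10⁻⁶ M
Ag₃AsO₄(s) ⇌ 3 Ag⁺(aq) + AsO₄³⁻(aq)
If s mol/L of Ag₃AsO₄ dissolves, [Ag⁺] = 3s and [AsO₄³⁻] = s.
Ksp = [Ag⁺]^3[AsO₄³⁻] = (3s)^3 · s = 27s^4
Ksp = 27 × (1.319×10⁻⁶)^4 = 8.2×10⁻²³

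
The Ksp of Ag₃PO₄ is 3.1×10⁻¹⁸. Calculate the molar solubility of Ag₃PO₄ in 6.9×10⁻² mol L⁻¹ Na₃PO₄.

Ag₃PO₄(s) ⇌ 3 Ag⁺(aq) + PO₄³⁻(aq)
Let s be the solubility of Ag₃PO₄ here. The common ion gives [PO₄³⁻] ≈ 6.9×10⁻² mol L⁻¹, and [Ag⁺] = 3s.
Ksp = [Ag⁺]^3[PO₄³⁻] = (3s)^3(6.9×10⁻²)
(3s)^3 = 3.1×10⁻¹⁸ / (6.9×10⁻²) = 4.5×10⁻¹⁷
s = 1.2×10⁻⁶ mol L⁻¹

1.2×10⁻⁶ M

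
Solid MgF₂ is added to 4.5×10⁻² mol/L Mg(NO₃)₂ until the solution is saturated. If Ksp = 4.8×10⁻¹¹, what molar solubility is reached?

1.6×10⁻⁵ M

MgF₂(s) ⇌ Mg²⁺(aq) + 2 F⁻(aq)
The solution already contains Mg²⁺ at 4.5×10⁻² mol/L. Let s be the molar solubility of MgF₂.
[Mg²⁺] ≈ 4.5×10⁻² mol/L (common ion dominates); [F⁻] = 2s.
Ksp = [Mg²⁺][F⁻]^2 = (4.5×10⁻²)(2s)^2
(2s)^2 = 4.8×10⁻¹¹ / (4.5×10⁻²) = 1.1×10⁻⁹
s = 1.6×10⁻⁵ mol/L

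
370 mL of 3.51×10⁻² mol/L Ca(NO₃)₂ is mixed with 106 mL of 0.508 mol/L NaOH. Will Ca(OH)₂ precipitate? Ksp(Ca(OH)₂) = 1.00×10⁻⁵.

Yes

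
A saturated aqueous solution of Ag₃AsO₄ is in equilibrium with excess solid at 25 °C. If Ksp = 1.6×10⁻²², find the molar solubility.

1.6×10⁻⁶ M

Ag₃AsO₄(s) ⇌ 3 Ag⁺(aq) + AsO₄³⁻(aq)
Let s be the molar solubility. Then [Ag⁺] = 3s and [AsO₄³⁻] = s.
Ksp = [Ag⁺]^3[AsO₄³⁻] = (3s)^3 · s = 27s^4
27s^4 = 1.6×10⁻²²  ⇒  s^4 = 5.9×10⁻²⁴
s = (5.9×10⁻²⁴)^(1/4) = 1.6×10⁻⁶ M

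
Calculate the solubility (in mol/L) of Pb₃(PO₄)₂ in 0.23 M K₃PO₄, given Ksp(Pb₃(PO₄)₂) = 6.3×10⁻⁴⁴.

3.5×10⁻¹⁵ M

Pb₃(PO₄)₂(s) ⇌ 3 Pb²⁺(aq) + 2 PO₄³⁻(aq)
With PO₄³⁻ already at 0.23 M and s small, take [PO₄³⁻] ≈ 0.23 M and [Pb²⁺] = 3s.
Ksp = [Pb²⁺]^3[PO₄³⁻]^2 = (3s)^3(0.23)^2
(3s)^3 = 6.3×10⁻⁴⁴ / (0.23)^2 = 1.2×10⁻⁴²
s = 3.5×10⁻¹⁵ M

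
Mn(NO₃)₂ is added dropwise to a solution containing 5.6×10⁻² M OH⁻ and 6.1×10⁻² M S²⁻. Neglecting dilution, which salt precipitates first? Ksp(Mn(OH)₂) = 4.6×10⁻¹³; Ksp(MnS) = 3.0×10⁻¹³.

Precipitation begins when Q = Ksp.
For Mn(OH)₂: [Mn²⁺] = (Ksp/[OH⁻]^2) = 1.5×10⁻¹⁰ M
For MnS: [Mn²⁺] = (Ksp/[S²⁻]) = 4.9×10⁻¹² M
The smaller threshold [Mn²⁺] is reached first, so MnS precipitates first.

MnS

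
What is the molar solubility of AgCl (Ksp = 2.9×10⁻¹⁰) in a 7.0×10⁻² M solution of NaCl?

4.1×10⁻⁹ M

AgCl(s) ⇌ Ag⁺(aq) + Cl⁻(aq)
With Cl⁻ already at 7.0×10⁻² M and s small, take [Cl⁻] ≈ 7.0×10⁻² M and [Ag⁺] = s.
Ksp = [Ag⁺][Cl⁻] = s(7.0×10⁻²)
s = 2.9×10⁻¹⁰ / (7.0×10⁻²) = 4.1×10⁻⁹
s = 4.1×10⁻⁹ M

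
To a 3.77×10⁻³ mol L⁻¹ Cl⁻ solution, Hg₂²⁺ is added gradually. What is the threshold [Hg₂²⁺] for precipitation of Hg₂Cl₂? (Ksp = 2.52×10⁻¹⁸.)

Precipitation begins when Q = Ksp.
Hg₂Cl₂(s) ⇌ Hg₂²⁺(aq) + 2 Cl⁻(aq)
Ksp = [Hg₂²⁺][Cl⁻]^2 = [Hg₂²⁺](3.77×10⁻³)^2
[Hg₂²⁺] = 2.52×10⁻¹⁸ / (3.77×10⁻³)^2 = 1.77×10⁻¹³
[Hg₂²⁺] = 1.77×10⁻¹³ mol L⁻¹

1.77×10⁻¹³ M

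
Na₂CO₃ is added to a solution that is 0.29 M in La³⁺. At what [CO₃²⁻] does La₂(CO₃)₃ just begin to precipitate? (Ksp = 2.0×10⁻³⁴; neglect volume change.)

Each salt precipitates once Q = Ksp for that salt.
La₂(CO₃)₃(s) ⇌ 2 La³⁺(aq) + 3 CO₃²⁻(aq)
Ksp = [La³⁺]^2[CO₃²⁻]^3 = [CO₃²⁻]^3(0.29)^2
[CO₃²⁻]^3 = 2.0×10⁻³⁴ / (0.29)^2 = 2.4×10⁻³³
[CO₃²⁻] = 1.3×10⁻¹¹ M

1.3×10⁻¹¹ M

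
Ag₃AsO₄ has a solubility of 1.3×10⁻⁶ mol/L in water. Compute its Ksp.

Ksp = 7.7×10⁻²³

Ag₃AsO₄(s) ⇌ 3 Ag⁺(aq) + AsO₄³⁻(aq)
If s mol/L of Ag₃AsO₄ dissolves, [Ag⁺] = 3s and [AsO₄³⁻] = s.
Ksp = [Ag⁺]^3[AsO₄³⁻] = (3s)^3 · s = 27s^4
Ksp = 27 × (1.3×10⁻⁶)^4 = 7.7×10⁻²³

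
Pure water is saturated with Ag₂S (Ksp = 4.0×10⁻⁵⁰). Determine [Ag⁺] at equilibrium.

Ag₂S(s) ⇌ 2 Ag⁺(aq) + S²⁻(aq)
With molar solubility s: [Ag⁺] = 2s, [S²⁻] = s.
Ksp = [Ag⁺]^2[S²⁻] = (2s)^2 · s = 4s^3 = 4.0×10⁻⁵⁰
s = 2.2×10⁻¹⁷ mol/L
[Ag⁺] = 2s = 4.3×10⁻¹⁷ mol/L

4.3×10⁻¹⁷ M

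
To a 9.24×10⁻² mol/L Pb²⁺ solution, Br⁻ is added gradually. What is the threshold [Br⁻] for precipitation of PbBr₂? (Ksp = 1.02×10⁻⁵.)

1.05×10⁻² M

Precipitation of each salt begins when its ion product equals Ksp.
PbBr₂(s) ⇌ Pb²⁺(aq) + 2 Br⁻(aq)
Ksp = [Pb²⁺][Br⁻]^2 = [Br⁻]^2(9.24×10⁻²)
[Br⁻]^2 = 1.02×10⁻⁵ / (9.24×10⁻²) = 1.10×10⁻⁴
[Br⁻] = 1.05×10⁻² mol/L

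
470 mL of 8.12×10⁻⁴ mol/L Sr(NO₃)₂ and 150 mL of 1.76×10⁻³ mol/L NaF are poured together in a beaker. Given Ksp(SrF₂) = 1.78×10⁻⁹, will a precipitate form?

No

Total volume after mixing = 470 + 150 = 620 mL.
[Sr²⁺] = (8.12×10⁻⁴)(470)/620 = 6.16×10⁻⁴ mol/L
[F⁻] = (1.76×10⁻³)(150)/620 = 4.26×10⁻⁴ mol/L
Q = [Sr²⁺][F⁻]^2 = 1.12×10⁻¹⁰
Q < Ksp (1.12×10⁻¹⁰ vs 1.78×10⁻⁹); the solution remains unsaturated and no precipitate forms.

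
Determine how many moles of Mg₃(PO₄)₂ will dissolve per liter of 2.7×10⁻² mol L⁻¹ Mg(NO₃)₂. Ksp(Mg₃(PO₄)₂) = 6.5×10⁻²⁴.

2.9×10⁻¹⁰ M

Mg₃(PO₄)₂(s) ⇌ 3 Mg²⁺(aq) + 2 PO₄³⁻(aq)
Let s be the solubility of Mg₃(PO₄)₂ here. The common ion gives [Mg²⁺] ≈ 2.7×10⁻² mol L⁻¹, and [PO₄³⁻] = 2s.
Ksp = [Mg²⁺]^3[PO₄³⁻]^2 = (2.7×10⁻²)^3(2s)^2
(2s)^2 = 6.5×10⁻²⁴ / (2.7×10⁻²)^3 = 3.3×10⁻¹⁹
s = 2.9×10⁻¹⁰ mol L⁻¹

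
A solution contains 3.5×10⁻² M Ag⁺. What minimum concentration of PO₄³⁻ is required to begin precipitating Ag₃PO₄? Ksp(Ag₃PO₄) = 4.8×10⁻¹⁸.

1.1×10⁻¹³ M

Each salt precipitates once Q = Ksp for that salt.
Ag₃PO₄(s) ⇌ 3 Ag⁺(aq) + PO₄³⁻(aq)
Ksp = [Ag⁺]^3[PO₄³⁻] = [PO₄³⁻](3.5×10⁻²)^3
[PO₄³⁻] = 4.8×10⁻¹⁸ / (3.5×10⁻²)^3 = 1.1×10⁻¹³
[PO₄³⁻] = 1.1×10⁻¹³ M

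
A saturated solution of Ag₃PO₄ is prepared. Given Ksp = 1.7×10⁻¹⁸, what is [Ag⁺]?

4.8×10⁻⁵ M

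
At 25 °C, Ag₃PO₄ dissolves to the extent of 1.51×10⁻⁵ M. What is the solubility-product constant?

Ag₃PO₄(s) ⇌ 3 Ag⁺(aq) + PO₄³⁻(aq)
Let s be the molar solubility. Then [Ag⁺] = 3s and [PO₄³⁻] = s.
Ksp = [Ag⁺]^3[PO₄³⁻] = (3s)^3 · s = 27s^4
Ksp = 27 × (1.51×10⁻⁵)^4 = 1.40×10⁻¹⁸

Ksp = 1.40×10⁻¹⁸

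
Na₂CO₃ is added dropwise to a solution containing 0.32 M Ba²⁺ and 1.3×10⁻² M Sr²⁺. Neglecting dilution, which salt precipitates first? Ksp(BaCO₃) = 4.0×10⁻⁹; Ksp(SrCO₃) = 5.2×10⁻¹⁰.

Precipitation of each salt begins when its ion product equals Ksp.
For BaCO₃: [CO₃²⁻] = (Ksp/[Ba²⁺]) = 1.3×10⁻⁸ M
For SrCO₃: [CO₃²⁻] = (Ksp/[Sr²⁺]) = 4.0×10⁻⁸ M
BaCO₃ requires the lower [CO₃²⁻], so it precipitates first.

BaCO₃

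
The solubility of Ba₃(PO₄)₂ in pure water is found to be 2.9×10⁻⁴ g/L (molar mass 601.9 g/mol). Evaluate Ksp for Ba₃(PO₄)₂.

Ksp = 2.8×10⁻³⁰

Molar solubility s = (2.9×10⁻⁴ g/L) / (601.9 g/mol) = 4.818×10⁻⁷ mol/L
Ba₃(PO₄)₂(s) ⇌ 3 Ba²⁺(aq) + 2 PO₄³⁻(aq)
If s mol/L of Ba₃(PO₄)₂ dissolves, [Ba²⁺] = 3s and [PO₄³⁻] = 2s.
Ksp = [Ba²⁺]^3[PO₄³⁻]^2 = (3s)^3 · (2s)^2 = 108s^5
Ksp = 108 × (4.818×10⁻⁷)^5 = 2.8×10⁻³⁰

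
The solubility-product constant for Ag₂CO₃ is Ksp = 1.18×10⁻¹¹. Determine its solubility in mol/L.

Ag₂CO₃(s) ⇌ 2 Ag⁺(aq) + CO₃²⁻(aq)
If s mol/L of Ag₂CO₃ dissolves, [Ag⁺] = 2s and [CO₃²⁻] = s.
Ksp = [Ag⁺]^2[CO₃²⁻] = (2s)^2 · s = 4s^3
4s^3 = 1.18×10⁻¹¹  ⇒  s^3 = 2.95×10⁻¹²
s = (2.95×10⁻¹²)^(1/3) = 1.43×10⁻⁴ mol/L

1.43×10⁻⁴ M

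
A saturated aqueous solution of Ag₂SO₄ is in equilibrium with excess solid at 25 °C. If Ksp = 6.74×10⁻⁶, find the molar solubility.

1.19×10⁻² M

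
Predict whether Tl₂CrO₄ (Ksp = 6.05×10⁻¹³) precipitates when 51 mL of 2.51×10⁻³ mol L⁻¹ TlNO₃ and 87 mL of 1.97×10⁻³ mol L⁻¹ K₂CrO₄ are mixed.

The combined volume is 138 mL.
[Tl⁺] = (2.51×10⁻³)(51)/138 = 9.28×10⁻⁴ mol L⁻¹
[CrO₄²⁻] = (1.97×10⁻³)(87)/138 = 1.24×10⁻³ mol L⁻¹
Q = [Tl⁺]^2[CrO₄²⁻] = 1.07×10⁻⁹
Because Q > Ksp (1.07×10⁻⁹ vs 6.05×10⁻¹³), a precipitate of Tl₂CrO₄ forms.

Yes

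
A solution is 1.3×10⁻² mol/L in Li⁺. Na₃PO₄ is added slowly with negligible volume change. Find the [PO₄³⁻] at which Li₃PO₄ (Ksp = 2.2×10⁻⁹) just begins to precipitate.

Each salt precipitates once Q = Ksp for that salt.
Li₃PO₄(s) ⇌ 3 Li⁺(aq) + PO₄³⁻(aq)
Ksp = [Li⁺]^3[PO₄³⁻] = [PO₄³⁻](1.3×10⁻²)^3
[PO₄³⁻] = 2.2×10⁻⁹ / (1.3×10⁻²)^3 = 1.0×10⁻³
[PO₄³⁻] = 1.0×10⁻³ mol/L

1.0×10⁻³ M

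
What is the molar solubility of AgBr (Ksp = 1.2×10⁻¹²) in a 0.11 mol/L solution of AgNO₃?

AgBr(s) ⇌ Ag⁺(aq) + Br⁻(aq)
With Ag⁺ already at 0.11 mol/L and s small, take [Ag⁺] ≈ 0.11 mol/L and [Br⁻] = s.
Ksp = [Ag⁺][Br⁻] = (0.11)s
s = 1.2×10⁻¹² / (0.11) = 1.1×10⁻¹¹
s = 1.1×10⁻¹¹ mol/L

1.1×10⁻¹¹ M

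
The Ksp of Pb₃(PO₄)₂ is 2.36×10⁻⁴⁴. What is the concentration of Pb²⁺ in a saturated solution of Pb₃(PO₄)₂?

Pb₃(PO₄)₂(s) ⇌ 3 Pb²⁺(aq) + 2 PO₄³⁻(aq)
Let s be the molar solubility. Then [Pb²⁺] = 3s and [PO₄³⁻] = 2s.
Ksp = [Pb²⁺]^3[PO₄³⁻]^2 = (3s)^3 · (2s)^2 = 108s^5 = 2.36×10⁻⁴⁴
s = 7.38×10⁻¹⁰ mol/L
[Pb²⁺] = 3s = 2.21×10⁻⁹ mol/L

2.21×10⁻⁹ M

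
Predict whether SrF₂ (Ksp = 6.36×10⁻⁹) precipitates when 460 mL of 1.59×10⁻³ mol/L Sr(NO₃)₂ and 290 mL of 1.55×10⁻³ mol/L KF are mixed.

No

The combined volume is 750 mL.
[Sr²⁺] = (1.59×10⁻³)(460)/750 = 9.75×10⁻⁴ mol/L
[F⁻] = (1.55×10⁻³)(290)/750 = 5.99×10⁻⁴ mol/L
Q = [Sr²⁺][F⁻]^2 = 3.50×10⁻¹⁰
Q = 3.50×10⁻¹⁰ < Ksp = 6.36×10⁻⁹, so the solution is unsaturated and no precipitate forms.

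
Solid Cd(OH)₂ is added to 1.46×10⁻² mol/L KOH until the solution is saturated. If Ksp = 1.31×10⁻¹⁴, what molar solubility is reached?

Cd(OH)₂(s) ⇌ Cd²⁺(aq) + 2 OH⁻(aq)
The solution already contains OH⁻ at 1.46×10⁻² mol/L. Let s be the molar solubility of Cd(OH)₂.
[OH⁻] ≈ 1.46×10⁻² mol/L (common ion dominates); [Cd²⁺] = s.
Ksp = [Cd²⁺][OH⁻]^2 = s(1.46×10⁻²)^2
s = 1.31×10⁻¹⁴ / (1.46×10⁻²)^2 = 6.15×10⁻¹¹
s = 6.15×10⁻¹¹ mol/L

6.15×10⁻¹¹ M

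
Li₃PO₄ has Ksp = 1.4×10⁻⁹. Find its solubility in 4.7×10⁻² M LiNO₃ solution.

Li₃PO₄(s) ⇌ 3 Li⁺(aq) + PO₄³⁻(aq)
The solution already contains Li⁺ at 4.7×10⁻² M. Let s be the molar solubility of Li₃PO₄.
[Li⁺] ≈ 4.7×10⁻² M (common ion dominates); [PO₄³⁻] = s.
Ksp = [Li⁺]^3[PO₄³⁻] = (4.7×10⁻²)^3s
s = 1.4×10⁻⁹ / (4.7×10⁻²)^3 = 1.3×10⁻⁵
s = 1.3×10⁻⁵ M

1.3×10⁻⁵ M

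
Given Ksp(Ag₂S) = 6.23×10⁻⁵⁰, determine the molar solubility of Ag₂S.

2.50×10⁻¹⁷ M

Ag₂S(s) ⇌ 2 Ag⁺(aq) + S²⁻(aq)
Let s be the molar solubility. Then [Ag⁺] = 2s and [S²⁻] = s.
Ksp = [Ag⁺]^2[S²⁻] = (2s)^2 · s = 4s^3
4s^3 = 6.23×10⁻⁵⁰  ⇒  s^3 = 1.56×10⁻⁵⁰
s = (1.56×10⁻⁵⁰)^(1/3) = 2.50×10⁻¹⁷ mol/L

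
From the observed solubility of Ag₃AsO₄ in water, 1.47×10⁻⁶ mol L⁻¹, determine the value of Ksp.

Ag₃AsO₄(s) ⇌ 3 Ag⁺(aq) + AsO₄³⁻(aq)
Let s be the molar solubility. Then [Ag⁺] = 3s and [AsO₄³⁻] = s.
Ksp = [Ag⁺]^3[AsO₄³⁻] = (3s)^3 · s = 27s^4
Ksp = 27 × (1.47×10⁻⁶)^4 = 1.26×10⁻²²

Ksp = 1.26×10⁻²²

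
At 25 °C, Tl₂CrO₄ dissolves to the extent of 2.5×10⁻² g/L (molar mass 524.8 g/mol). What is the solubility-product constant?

s = (2.5×10⁻² g L⁻¹)/(524.8 g mol⁻¹) = 4.764×10⁻⁵ M
Tl₂CrO₄(s) ⇌ 2 Tl⁺(aq) + CrO₄²⁻(aq)
If s mol/L of Tl₂CrO₄ dissolves, [Tl⁺] = 2s and [CrO₄²⁻] = s.
Ksp = [Tl⁺]^2[CrO₄²⁻] = (2s)^2 · s = 4s^3
Ksp = 4 × (4.764×10⁻⁵)^3 = 4.3×10⁻¹³

Ksp = 4.3×10⁻¹³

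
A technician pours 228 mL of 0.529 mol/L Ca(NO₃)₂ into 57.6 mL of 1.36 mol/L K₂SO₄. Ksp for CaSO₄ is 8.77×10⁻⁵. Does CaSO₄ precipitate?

Yes

After mixing, V = 228 mL + 57.6 mL = 285.6 mL.
[Ca²⁺] = (0.529)(228)/285.6 = 0.422 mol/L
[SO₄²⁻] = (1.36)(57.6)/285.6 = 0.274 mol/L
Q = [Ca²⁺][SO₄²⁻] = 0.116
Since Q (0.116) exceeds Ksp (8.77×10⁻⁵), CaSO₄ will precipitate.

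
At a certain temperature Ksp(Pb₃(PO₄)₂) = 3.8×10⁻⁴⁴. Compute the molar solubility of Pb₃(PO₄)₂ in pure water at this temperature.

Pb₃(PO₄)₂(s) ⇌ 3 Pb²⁺(aq) + 2 PO₄³⁻(aq)
With molar solubility s: [Pb²⁺] = 3s, [PO₄³⁻] = 2s.
Ksp = [Pb²⁺]^3[PO₄³⁻]^2 = (3s)^3 · (2s)^2 = 108s^5
108s^5 = 3.8×10⁻⁴⁴  ⇒  s^5 = 3.5×10⁻⁴⁶
s = (3.5×10⁻⁴⁶)^(1/5) = 8.1×10⁻¹⁰ M

8.1×10⁻¹⁰ M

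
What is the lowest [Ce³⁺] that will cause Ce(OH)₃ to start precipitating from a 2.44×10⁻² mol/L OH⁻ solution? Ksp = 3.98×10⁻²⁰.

2.74×10⁻¹⁵ M

A salt starts to precipitate once the ion product Q reaches its Ksp.
Ce(OH)₃(s) ⇌ Ce³⁺(aq) + 3 OH⁻(aq)
Ksp = [Ce³⁺][OH⁻]^3 = [Ce³⁺](2.44×10⁻²)^3
[Ce³⁺] = 3.98×10⁻²⁰ / (2.44×10⁻²)^3 = 2.74×10⁻¹⁵
[Ce³⁺] = 2.74×10⁻¹⁵ mol/L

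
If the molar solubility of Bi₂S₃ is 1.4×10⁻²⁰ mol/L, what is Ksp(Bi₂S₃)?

Ksp = 5.8×10⁻⁹⁸

Bi₂S₃(s) ⇌ 2 Bi³⁺(aq) + 3 S²⁻(aq)
With molar solubility s: [Bi³⁺] = 2s, [S²⁻] = 3s.
Ksp = [Bi³⁺]^2[S²⁻]^3 = (2s)^2 · (3s)^3 = 108s^5
Ksp = 108 × (1.4×10⁻²⁰)^5 = 5.8×10⁻⁹⁸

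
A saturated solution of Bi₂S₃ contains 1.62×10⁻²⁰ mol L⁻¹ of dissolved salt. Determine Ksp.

Ksp = 1.21×10⁻⁹⁷

Bi₂S₃(s) ⇌ 2 Bi³⁺(aq) + 3 S²⁻(aq)
Call the molar solubility s, so that [Bi³⁺] = 2s and [S²⁻] = 3s.
Ksp = [Bi³⁺]^2[S²⁻]^3 = (2s)^2 · (3s)^3 = 108s^5
Ksp = 108 × (1.62×10⁻²⁰)^5 = 1.21×10⁻⁹⁷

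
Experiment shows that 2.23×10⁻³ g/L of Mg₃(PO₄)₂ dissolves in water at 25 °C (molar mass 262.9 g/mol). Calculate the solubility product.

Molar solubility s = (2.23×10⁻³ g/L) / (262.9 g/mol) = 8.4823×10⁻⁶ mol/L
Mg₃(PO₄)₂(s) ⇌ 3 Mg²⁺(aq) + 2 PO₄³⁻(aq)
Let s be the molar solubility. Then [Mg²⁺] = 3s and [PO₄³⁻] = 2s.
Ksp = [Mg²⁺]^3[PO₄³⁻]^2 = (3s)^3 · (2s)^2 = 108s^5
Ksp = 108 × (8.4823×10⁻⁶)^5 = 4.74×10⁻²⁴

Ksp = 4.74×10⁻²⁴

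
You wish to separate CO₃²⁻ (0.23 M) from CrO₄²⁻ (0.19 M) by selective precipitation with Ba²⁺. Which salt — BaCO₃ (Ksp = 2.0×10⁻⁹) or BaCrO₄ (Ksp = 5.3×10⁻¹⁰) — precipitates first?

BaCrO₄

Precipitation of each salt begins when its ion product equals Ksp.
For BaCO₃: [Ba²⁺] = (Ksp/[CO₃²⁻]) = 8.7×10⁻⁹ M
For BaCrO₄: [Ba²⁺] = (Ksp/[CrO₄²⁻]) = 2.8×10⁻⁹ M
BaCrO₄ requires the lower [Ba²⁺], so it precipitates first.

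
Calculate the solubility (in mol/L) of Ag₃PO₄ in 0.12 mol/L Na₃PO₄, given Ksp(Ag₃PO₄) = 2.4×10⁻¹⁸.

9.0×10⁻⁷ M

Ag₃PO₄(s) ⇌ 3 Ag⁺(aq) + PO₄³⁻(aq)
PO₄³⁻ is already present at 0.12 mol/L. If s mol/L of Ag₃PO₄ dissolves, [Ag⁺] = 3s while [PO₄³⁻] ≈ 0.12 mol/L.
Ksp = [Ag⁺]^3[PO₄³⁻] = (3s)^3(0.12)
(3s)^3 = 2.4×10⁻¹⁸ / (0.12) = 2.0×10⁻¹⁷
s = 9.0×10⁻⁷ mol/L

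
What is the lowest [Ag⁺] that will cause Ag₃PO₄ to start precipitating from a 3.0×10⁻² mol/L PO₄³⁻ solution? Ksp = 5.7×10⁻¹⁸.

Precipitation begins when Q = Ksp.
Ag₃PO₄(s) ⇌ 3 Ag⁺(aq) + PO₄³⁻(aq)
Ksp = [Ag⁺]^3[PO₄³⁻] = [Ag⁺]^3(3.0×10⁻²)
[Ag⁺]^3 = 5.7×10⁻¹⁸ / (3.0×10⁻²) = 1.9×10⁻¹⁶
[Ag⁺] = 5.7×10⁻⁶ mol/L

5.7×10⁻⁶ M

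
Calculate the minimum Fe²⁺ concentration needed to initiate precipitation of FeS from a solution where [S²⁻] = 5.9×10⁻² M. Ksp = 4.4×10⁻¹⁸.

7.5×10⁻¹⁷ M

Each salt precipitates once Q = Ksp for that salt.
FeS(s) ⇌ Fe²⁺(aq) + S²⁻(aq)
Ksp = [Fe²⁺][S²⁻] = [Fe²⁺](5.9×10⁻²)
[Fe²⁺] = 4.4×10⁻¹⁸ / (5.9×10⁻²) = 7.5×10⁻¹⁷
[Fe²⁺] = 7.5×10⁻¹⁷ M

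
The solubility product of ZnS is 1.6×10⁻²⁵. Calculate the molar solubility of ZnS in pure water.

4.0×10⁻¹³ M

ZnS(s) ⇌ Zn²⁺(aq) + S²⁻(aq)
Call the molar solubility s, so that [Zn²⁺] = s and [S²⁻] = s.
Ksp = [Zn²⁺][S²⁻] = s · s = s^2
s^2 = 1.6×10⁻²⁵
s = 4.0×10⁻¹³ M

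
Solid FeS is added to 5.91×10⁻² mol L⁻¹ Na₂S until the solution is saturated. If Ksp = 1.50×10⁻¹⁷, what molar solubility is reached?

FeS(s) ⇌ Fe²⁺(aq) + S²⁻(aq)
The solution already contains S²⁻ at 5.91×10⁻² mol L⁻¹. Let s be the molar solubility of FeS.
[S²⁻] ≈ 5.91×10⁻² mol L⁻¹ (common ion dominates); [Fe²⁺] = s.
Ksp = [Fe²⁺][S²⁻] = s(5.91×10⁻²)
s = 1.50×10⁻¹⁷ / (5.91×10⁻²) = 2.54×10⁻¹⁶
s = 2.54×10⁻¹⁶ mol L⁻¹

2.54×10⁻¹⁶ M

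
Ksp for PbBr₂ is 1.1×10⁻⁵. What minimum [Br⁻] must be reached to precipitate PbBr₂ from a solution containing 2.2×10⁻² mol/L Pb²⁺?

2.2×10⁻² M

Each salt precipitates once Q = Ksp for that salt.
PbBr₂(s) ⇌ Pb²⁺(aq) + 2 Br⁻(aq)
Ksp = [Pb²⁺][Br⁻]^2 = [Br⁻]^2(2.2×10⁻²)
[Br⁻]^2 = 1.1×10⁻⁵ / (2.2×10⁻²) = 5.0×10⁻⁴
[Br⁻] = 2.2×10⁻² mol/L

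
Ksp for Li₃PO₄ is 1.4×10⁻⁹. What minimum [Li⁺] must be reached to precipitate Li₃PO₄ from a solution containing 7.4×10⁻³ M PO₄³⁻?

The threshold for precipitation is Q = Ksp.
Li₃PO₄(s) ⇌ 3 Li⁺(aq) + PO₄³⁻(aq)
Ksp = [Li⁺]^3[PO₄³⁻] = [Li⁺]^3(7.4×10⁻³)
[Li⁺]^3 = 1.4×10⁻⁹ / (7.4×10⁻³) = 1.9×10⁻⁷
[Li⁺] = 5.7×10⁻³ M

5.7×10⁻³ M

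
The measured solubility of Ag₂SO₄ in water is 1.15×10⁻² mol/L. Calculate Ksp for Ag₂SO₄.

Ag₂SO₄(s) ⇌ 2 Ag⁺(aq) + SO₄²⁻(aq)
If s mol/L of Ag₂SO₄ dissolves, [Ag⁺] = 2s and [SO₄²⁻] = s.
Ksp = [Ag⁺]^2[SO₄²⁻] = (2s)^2 · s = 4s^3
Ksp = 4 × (1.15×10⁻²)^3 = 6.08×10⁻⁶

Ksp = 6.08×10⁻⁶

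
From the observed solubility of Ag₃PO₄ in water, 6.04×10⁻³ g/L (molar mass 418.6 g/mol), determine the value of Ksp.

Ksp = 1.17×10⁻¹⁸

Molar solubility s = (6.04×10⁻³ g/L) / (418.6 g/mol) = 1.4429×10⁻⁵ mol/L
Ag₃PO₄(s) ⇌ 3 Ag⁺(aq) + PO₄³⁻(aq)
Let s be the molar solubility. Then [Ag⁺] = 3s and [PO₄³⁻] = s.
Ksp = [Ag⁺]^3[PO₄³⁻] = (3s)^3 · s = 27s^4
Ksp = 27 × (1.4429×10⁻⁵)^4 = 1.17×10⁻¹⁸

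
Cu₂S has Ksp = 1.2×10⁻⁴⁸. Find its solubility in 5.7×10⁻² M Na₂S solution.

2.3×10⁻²⁴ M

Cu₂S(s) ⇌ 2 Cu⁺(aq) + S²⁻(aq)
With S²⁻ already at 5.7×10⁻² M and s small, take [S²⁻] ≈ 5.7×10⁻² M and [Cu⁺] = 2s.
Ksp = [Cu⁺]^2[S²⁻] = (2s)^2(5.7×10⁻²)
(2s)^2 = 1.2×10⁻⁴⁸ / (5.7×10⁻²) = 2.1×10⁻⁴⁷
s = 2.3×10⁻²⁴ M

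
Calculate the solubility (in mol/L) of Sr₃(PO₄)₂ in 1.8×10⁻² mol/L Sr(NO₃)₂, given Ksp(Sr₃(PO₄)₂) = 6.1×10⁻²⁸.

5.1×10⁻¹² M

Sr₃(PO₄)₂(s) ⇌ 3 Sr²⁺(aq) + 2 PO₄³⁻(aq)
Sr²⁺ is already present at 1.8×10⁻² mol/L. If s mol/L of Sr₃(PO₄)₂ dissolves, [PO₄³⁻] = 2s while [Sr²⁺] ≈ 1.8×10⁻² mol/L.
Ksp = [Sr²⁺]^3[PO₄³⁻]^2 = (1.8×10⁻²)^3(2s)^2
(2s)^2 = 6.1×10⁻²⁸ / (1.8×10⁻²)^3 = 1.0×10⁻²²
s = 5.1×10⁻¹² mol/L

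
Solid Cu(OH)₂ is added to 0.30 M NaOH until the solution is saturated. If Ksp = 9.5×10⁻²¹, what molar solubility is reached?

Cu(OH)₂(s) ⇌ Cu²⁺(aq) + 2 OH⁻(aq)
OH⁻ is already present at 0.30 M. If s mol/L of Cu(OH)₂ dissolves, [Cu²⁺] = s while [OH⁻] ≈ 0.30 M.
Ksp = [Cu²⁺][OH⁻]^2 = s(0.30)^2
s = 9.5×10⁻²¹ / (0.30)^2 = 1.1×10⁻¹⁹
s = 1.1×10⁻¹⁹ M

1.1×10⁻¹⁹ M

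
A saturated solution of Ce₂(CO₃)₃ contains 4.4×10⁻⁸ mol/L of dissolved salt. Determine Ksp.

Ksp = 1.8×10⁻³⁵

Ce₂(CO₃)₃(s) ⇌ 2 Ce³⁺(aq) + 3 CO₃²⁻(aq)
If s mol/L of Ce₂(CO₃)₃ dissolves, [Ce³⁺] = 2s and [CO₃²⁻] = 3s.
Ksp = [Ce³⁺]^2[CO₃²⁻]^3 = (2s)^2 · (3s)^3 = 108s^5
Ksp = 108 × (4.4×10⁻⁸)^5 = 1.8×10⁻³⁵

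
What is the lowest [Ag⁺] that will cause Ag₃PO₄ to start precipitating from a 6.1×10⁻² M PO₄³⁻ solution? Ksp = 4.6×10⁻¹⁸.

4.2×10⁻⁶ M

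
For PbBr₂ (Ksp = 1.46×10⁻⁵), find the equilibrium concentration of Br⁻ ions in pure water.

3.08×10⁻² M

PbBr₂(s) ⇌ Pb²⁺(aq) + 2 Br⁻(aq)
For each mole of PbBr₂ that dissolves per liter, [Pb²⁺] = s and [Br⁻] = 2s; let s denote this solubility.
Ksp = [Pb²⁺][Br⁻]^2 = s · (2s)^2 = 4s^3 = 1.46×10⁻⁵
s = 1.54×10⁻² mol L⁻¹
[Br⁻] = 2s = 3.08×10⁻² mol L⁻¹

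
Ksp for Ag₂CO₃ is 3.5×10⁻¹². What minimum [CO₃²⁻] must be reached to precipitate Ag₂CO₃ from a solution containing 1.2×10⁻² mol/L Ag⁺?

Precipitation of each salt begins when its ion product equals Ksp.
Ag₂CO₃(s) ⇌ 2 Ag⁺(aq) + CO₃²⁻(aq)
Ksp = [Ag⁺]^2[CO₃²⁻] = [CO₃²⁻](1.2×10⁻²)^2
[CO₃²⁻] = 3.5×10⁻¹² / (1.2×10⁻²)^2 = 2.4×10⁻⁸
[CO₃²⁻] = 2.4×10⁻⁸ mol/L

2.4×10⁻⁸ M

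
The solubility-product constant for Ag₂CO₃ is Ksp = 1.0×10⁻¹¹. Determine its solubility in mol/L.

1.4×10⁻⁴ M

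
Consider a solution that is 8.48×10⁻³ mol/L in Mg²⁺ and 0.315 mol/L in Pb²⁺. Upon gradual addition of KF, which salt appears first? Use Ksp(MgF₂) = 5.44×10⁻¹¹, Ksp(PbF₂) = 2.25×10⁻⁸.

MgF₂

The threshold for precipitation is Q = Ksp.
For MgF₂: [F⁻] = (Ksp/[Mg²⁺])^(1/2) = 8.01×10⁻⁵ mol/L
For PbF₂: [F⁻] = (Ksp/[Pb²⁺])^(1/2) = 2.67×10⁻⁴ mol/L
The smaller threshold [F⁻] is reached first, so MgF₂ precipitates first.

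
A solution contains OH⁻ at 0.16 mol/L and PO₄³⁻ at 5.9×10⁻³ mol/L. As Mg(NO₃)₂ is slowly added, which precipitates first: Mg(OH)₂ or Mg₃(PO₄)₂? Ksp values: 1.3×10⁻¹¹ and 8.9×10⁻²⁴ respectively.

Mg(OH)₂

A salt starts to precipitate once the ion product Q reaches its Ksp.
For Mg(OH)₂: [Mg²⁺] = (Ksp/[OH⁻]^2) = 5.1×10⁻¹⁰ mol/L
For Mg₃(PO₄)₂: [Mg²⁺] = (Ksp/[PO₄³⁻]^2)^(1/3) = 6.3×10⁻⁷ mol/L
Mg(OH)₂ requires the lower [Mg²⁺], so it precipitates first.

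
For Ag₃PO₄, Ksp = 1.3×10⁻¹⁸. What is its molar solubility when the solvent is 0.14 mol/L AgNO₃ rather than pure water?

4.7×10⁻¹⁶ M

Ag₃PO₄(s) ⇌ 3 Ag⁺(aq) + PO₄³⁻(aq)
The solution already contains Ag⁺ at 0.14 mol/L. Let s be the molar solubility of Ag₃PO₄.
[Ag⁺] ≈ 0.14 mol/L (common ion dominates); [PO₄³⁻] = s.
Ksp = [Ag⁺]^3[PO₄³⁻] = (0.14)^3s
s = 1.3×10⁻¹⁸ / (0.14)^3 = 4.7×10⁻¹⁶
s = 4.7×10⁻¹⁶ mol/L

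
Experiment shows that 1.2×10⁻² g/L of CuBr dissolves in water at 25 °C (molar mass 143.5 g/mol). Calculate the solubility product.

Convert to molarity: s = 1.2×10⁻² / 143.5 = 8.362×10⁻⁵ mol/L
CuBr(s) ⇌ Cu⁺(aq) + Br⁻(aq)
For each mole of CuBr that dissolves per liter, [Cu⁺] = s and [Br⁻] = s; let s denote this solubility.
Ksp = [Cu⁺][Br⁻] = s · s = s^2
Ksp = (8.362×10⁻⁵)^2 = 7.0×10⁻⁹

Ksp = 7.0×10⁻⁹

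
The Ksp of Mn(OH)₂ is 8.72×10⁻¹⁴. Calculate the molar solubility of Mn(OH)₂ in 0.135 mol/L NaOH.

4.78×10⁻¹² M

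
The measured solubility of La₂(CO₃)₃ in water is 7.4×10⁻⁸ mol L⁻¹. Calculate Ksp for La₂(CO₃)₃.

Ksp = 2.4×10⁻³⁴

La₂(CO₃)₃(s) ⇌ 2 La³⁺(aq) + 3 CO₃²⁻(aq)
Let s be the molar solubility. Then [La³⁺] = 2s and [CO₃²⁻] = 3s.
Ksp = [La³⁺]^2[CO₃²⁻]^3 = (2s)^2 · (3s)^3 = 108s^5
Ksp = 108 × (7.4×10⁻⁸)^5 = 2.4×10⁻³⁴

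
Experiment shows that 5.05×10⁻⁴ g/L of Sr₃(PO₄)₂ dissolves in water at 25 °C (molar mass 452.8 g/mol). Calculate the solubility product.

Ksp = 1.86×10⁻²⁸

s = (5.05×10⁻⁴ g L⁻¹)/(452.8 g mol⁻¹) = 1.1153×10⁻⁶ M
Sr₃(PO₄)₂(s) ⇌ 3 Sr²⁺(aq) + 2 PO₄³⁻(aq)
Let s be the molar solubility. Then [Sr²⁺] = 3s and [PO₄³⁻] = 2s.
Ksp = [Sr²⁺]^3[PO₄³⁻]^2 = (3s)^3 · (2s)^2 = 108s^5
Ksp = 108 × (1.1153×10⁻⁶)^5 = 1.86×10⁻²⁸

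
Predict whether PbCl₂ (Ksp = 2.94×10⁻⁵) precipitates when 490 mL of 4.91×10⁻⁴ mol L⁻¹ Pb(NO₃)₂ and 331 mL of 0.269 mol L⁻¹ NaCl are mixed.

Total volume after mixing = 490 + 331 = 821 mL.
[Pb²⁺] = (4.91×10⁻⁴)(490)/821 = 2.93×10⁻⁴ mol L⁻¹
[Cl⁻] = (0.269)(331)/821 = 0.108 mol L⁻¹
Q = [Pb²⁺][Cl⁻]^2 = 3.45×10⁻⁶
Q = 3.45×10⁻⁶ < Ksp = 2.94×10⁻⁵, so the solution is unsaturated and no precipitate forms.

No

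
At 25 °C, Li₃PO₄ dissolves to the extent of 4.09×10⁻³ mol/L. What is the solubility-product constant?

Ksp = 7.56×10⁻⁹

Li₃PO₄(s) ⇌ 3 Li⁺(aq) + PO₄³⁻(aq)
Call the molar solubility s, so that [Li⁺] = 3s and [PO₄³⁻] = s.
Ksp = [Li⁺]^3[PO₄³⁻] = (3s)^3 · s = 27s^4
Ksp = 27 × (4.09×10⁻³)^4 = 7.56×10⁻⁹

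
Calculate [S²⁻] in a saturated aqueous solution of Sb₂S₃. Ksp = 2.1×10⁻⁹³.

Sb₂S₃(s) ⇌ 2 Sb³⁺(aq) + 3 S²⁻(aq)
For each mole of Sb₂S₃ that dissolves per liter, [Sb³⁺] = 2s and [S²⁻] = 3s; let s denote this solubility.
Ksp = [Sb³⁺]^2[S²⁻]^3 = (2s)^2 · (3s)^3 = 108s^5 = 2.1×10⁻⁹³
s = 1.1×10⁻¹⁹ M
[S²⁻] = 3s = 3.4×10⁻¹⁹ M

3.4×10⁻¹⁹ M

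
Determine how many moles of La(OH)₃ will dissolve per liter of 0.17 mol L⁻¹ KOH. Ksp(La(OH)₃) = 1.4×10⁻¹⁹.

2.8×10⁻¹⁷ M

La(OH)₃(s) ⇌ La³⁺(aq) + 3 OH⁻(aq)
OH⁻ is already present at 0.17 mol L⁻¹. If s mol/L of La(OH)₃ dissolves, [La³⁺] = s while [OH⁻] ≈ 0.17 mol L⁻¹.
Ksp = [La³⁺][OH⁻]^3 = s(0.17)^3
s = 1.4×10⁻¹⁹ / (0.17)^3 = 2.8×10⁻¹⁷
s = 2.8×10⁻¹⁷ mol L⁻¹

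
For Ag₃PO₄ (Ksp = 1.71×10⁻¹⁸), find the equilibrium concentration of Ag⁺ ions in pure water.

4.76×10⁻⁵ M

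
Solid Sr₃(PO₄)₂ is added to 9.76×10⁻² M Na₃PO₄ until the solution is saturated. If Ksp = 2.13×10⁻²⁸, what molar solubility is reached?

9.39×10⁻¹⁰ M

Sr₃(PO₄)₂(s) ⇌ 3 Sr²⁺(aq) + 2 PO₄³⁻(aq)
Let s be the solubility of Sr₃(PO₄)₂ here. The common ion gives [PO₄³⁻] ≈ 9.76×10⁻² M, and [Sr²⁺] = 3s.
Ksp = [Sr²⁺]^3[PO₄³⁻]^2 = (3s)^3(9.76×10⁻²)^2
(3s)^3 = 2.13×10⁻²⁸ / (9.76×10⁻²)^2 = 2.24×10⁻²⁶
s = 9.39×10⁻¹⁰ M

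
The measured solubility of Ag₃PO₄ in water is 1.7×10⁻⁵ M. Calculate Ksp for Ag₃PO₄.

Ag₃PO₄(s) ⇌ 3 Ag⁺(aq) + PO₄³⁻(aq)
With molar solubility s: [Ag⁺] = 3s, [PO₄³⁻] = s.
Ksp = [Ag⁺]^3[PO₄³⁻] = (3s)^3 · s = 27s^4
Ksp = 27 × (1.7×10⁻⁵)^4 = 2.3×10⁻¹⁸

Ksp = 2.3×10⁻¹⁸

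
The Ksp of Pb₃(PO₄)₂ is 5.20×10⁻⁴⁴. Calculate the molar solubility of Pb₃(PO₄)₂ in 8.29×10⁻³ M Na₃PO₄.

3.04×10⁻¹⁴ M

Pb₃(PO₄)₂(s) ⇌ 3 Pb²⁺(aq) + 2 PO₄³⁻(aq)
The solution already contains PO₄³⁻ at 8.29×10⁻³ M. Let s be the molar solubility of Pb₃(PO₄)₂.
[PO₄³⁻] ≈ 8.29×10⁻³ M (common ion dominates); [Pb²⁺] = 3s.
Ksp = [Pb²⁺]^3[PO₄³⁻]^2 = (3s)^3(8.29×10⁻³)^2
(3s)^3 = 5.20×10⁻⁴⁴ / (8.29×10⁻³)^2 = 7.57×10⁻⁴⁰
s = 3.04×10⁻¹⁴ M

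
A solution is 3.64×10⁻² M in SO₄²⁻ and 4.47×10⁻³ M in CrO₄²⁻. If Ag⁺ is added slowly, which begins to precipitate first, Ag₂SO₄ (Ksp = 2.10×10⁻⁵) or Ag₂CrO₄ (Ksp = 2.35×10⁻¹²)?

Ag₂CrO₄

Each salt precipitates once Q = Ksp for that salt.
For Ag₂SO₄: [Ag⁺] = (Ksp/[SO₄²⁻])^(1/2) = 2.40×10⁻² M
For Ag₂CrO₄: [Ag⁺] = (Ksp/[CrO₄²⁻])^(1/2) = 2.29×10⁻⁵ M
The smaller threshold [Ag⁺] is reached first, so Ag₂CrO₄ precipitates first.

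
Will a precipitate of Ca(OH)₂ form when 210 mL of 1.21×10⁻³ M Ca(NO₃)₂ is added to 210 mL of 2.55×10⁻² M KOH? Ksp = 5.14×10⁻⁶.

No

The combined volume is 420 mL.
[Ca²⁺] = (1.21×10⁻³)(210)/420 = 6.05×10⁻⁴ M
[OH⁻] = (2.55×10⁻²)(210)/420 = 1.28×10⁻² M
Q = [Ca²⁺][OH⁻]^2 = 9.84×10⁻⁸
Since Q (9.84×10⁻⁸) is less than Ksp (5.14×10⁻⁶), no Ca(OH)₂ precipitates.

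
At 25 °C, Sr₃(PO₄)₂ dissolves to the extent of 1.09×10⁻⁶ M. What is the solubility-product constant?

Ksp = 1.66×10⁻²⁸

Sr₃(PO₄)₂(s) ⇌ 3 Sr²⁺(aq) + 2 PO₄³⁻(aq)
If s mol/L of Sr₃(PO₄)₂ dissolves, [Sr²⁺] = 3s and [PO₄³⁻] = 2s.
Ksp = [Sr²⁺]^3[PO₄³⁻]^2 = (3s)^3 · (2s)^2 = 108s^5
Ksp = 108 × (1.09×10⁻⁶)^5 = 1.66×10⁻²⁸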